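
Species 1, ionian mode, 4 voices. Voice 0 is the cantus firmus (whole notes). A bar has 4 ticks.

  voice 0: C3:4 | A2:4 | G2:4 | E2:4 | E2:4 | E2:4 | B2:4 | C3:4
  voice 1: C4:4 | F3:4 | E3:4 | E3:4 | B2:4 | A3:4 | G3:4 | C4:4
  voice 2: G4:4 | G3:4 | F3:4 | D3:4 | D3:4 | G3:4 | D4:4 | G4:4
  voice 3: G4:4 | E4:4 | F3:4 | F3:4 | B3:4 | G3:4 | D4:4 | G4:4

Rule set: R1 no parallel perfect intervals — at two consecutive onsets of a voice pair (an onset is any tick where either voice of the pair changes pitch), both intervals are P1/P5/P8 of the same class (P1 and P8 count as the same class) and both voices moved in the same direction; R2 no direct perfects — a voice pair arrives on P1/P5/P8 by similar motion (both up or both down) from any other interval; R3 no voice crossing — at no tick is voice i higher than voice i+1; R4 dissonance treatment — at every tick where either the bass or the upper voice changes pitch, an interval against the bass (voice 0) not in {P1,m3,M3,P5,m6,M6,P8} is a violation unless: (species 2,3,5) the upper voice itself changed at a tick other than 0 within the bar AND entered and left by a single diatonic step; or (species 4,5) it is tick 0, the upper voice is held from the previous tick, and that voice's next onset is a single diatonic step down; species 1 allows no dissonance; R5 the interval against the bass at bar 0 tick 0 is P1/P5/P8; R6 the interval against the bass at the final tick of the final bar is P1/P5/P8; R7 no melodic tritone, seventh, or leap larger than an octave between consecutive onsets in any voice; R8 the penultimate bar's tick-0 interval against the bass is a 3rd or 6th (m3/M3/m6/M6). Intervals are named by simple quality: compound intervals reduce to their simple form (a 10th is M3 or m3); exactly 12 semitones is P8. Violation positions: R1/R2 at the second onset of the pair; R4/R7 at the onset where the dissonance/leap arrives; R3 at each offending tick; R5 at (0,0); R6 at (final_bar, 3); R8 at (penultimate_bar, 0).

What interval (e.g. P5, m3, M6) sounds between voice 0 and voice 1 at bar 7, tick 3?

P8

voice 0=C3 voice 1=C4 -> P8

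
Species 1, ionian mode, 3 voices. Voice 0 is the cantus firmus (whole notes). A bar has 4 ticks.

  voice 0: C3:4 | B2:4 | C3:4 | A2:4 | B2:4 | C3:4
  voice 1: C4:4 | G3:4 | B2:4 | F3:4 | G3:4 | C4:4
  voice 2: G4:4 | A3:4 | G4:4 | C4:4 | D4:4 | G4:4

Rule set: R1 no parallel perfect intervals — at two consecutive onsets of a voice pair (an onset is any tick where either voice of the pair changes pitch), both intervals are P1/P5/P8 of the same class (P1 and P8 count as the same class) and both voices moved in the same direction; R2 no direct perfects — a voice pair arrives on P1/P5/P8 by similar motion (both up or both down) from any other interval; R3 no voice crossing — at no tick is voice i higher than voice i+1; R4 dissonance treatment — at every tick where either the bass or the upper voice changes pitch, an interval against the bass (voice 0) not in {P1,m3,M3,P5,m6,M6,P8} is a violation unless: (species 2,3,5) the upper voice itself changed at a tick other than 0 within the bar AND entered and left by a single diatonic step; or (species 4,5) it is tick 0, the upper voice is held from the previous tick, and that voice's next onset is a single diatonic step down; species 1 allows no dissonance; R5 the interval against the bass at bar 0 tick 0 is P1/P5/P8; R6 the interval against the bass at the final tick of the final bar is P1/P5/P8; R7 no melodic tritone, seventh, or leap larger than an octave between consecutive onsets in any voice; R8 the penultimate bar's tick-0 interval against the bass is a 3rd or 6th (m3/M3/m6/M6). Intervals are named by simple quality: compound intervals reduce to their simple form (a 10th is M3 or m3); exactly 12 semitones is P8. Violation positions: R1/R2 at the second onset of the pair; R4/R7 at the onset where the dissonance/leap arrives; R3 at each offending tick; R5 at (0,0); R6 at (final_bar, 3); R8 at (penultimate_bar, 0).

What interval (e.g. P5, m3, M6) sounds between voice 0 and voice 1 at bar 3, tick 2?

m6

voice 0=A2 voice 1=F3 -> m6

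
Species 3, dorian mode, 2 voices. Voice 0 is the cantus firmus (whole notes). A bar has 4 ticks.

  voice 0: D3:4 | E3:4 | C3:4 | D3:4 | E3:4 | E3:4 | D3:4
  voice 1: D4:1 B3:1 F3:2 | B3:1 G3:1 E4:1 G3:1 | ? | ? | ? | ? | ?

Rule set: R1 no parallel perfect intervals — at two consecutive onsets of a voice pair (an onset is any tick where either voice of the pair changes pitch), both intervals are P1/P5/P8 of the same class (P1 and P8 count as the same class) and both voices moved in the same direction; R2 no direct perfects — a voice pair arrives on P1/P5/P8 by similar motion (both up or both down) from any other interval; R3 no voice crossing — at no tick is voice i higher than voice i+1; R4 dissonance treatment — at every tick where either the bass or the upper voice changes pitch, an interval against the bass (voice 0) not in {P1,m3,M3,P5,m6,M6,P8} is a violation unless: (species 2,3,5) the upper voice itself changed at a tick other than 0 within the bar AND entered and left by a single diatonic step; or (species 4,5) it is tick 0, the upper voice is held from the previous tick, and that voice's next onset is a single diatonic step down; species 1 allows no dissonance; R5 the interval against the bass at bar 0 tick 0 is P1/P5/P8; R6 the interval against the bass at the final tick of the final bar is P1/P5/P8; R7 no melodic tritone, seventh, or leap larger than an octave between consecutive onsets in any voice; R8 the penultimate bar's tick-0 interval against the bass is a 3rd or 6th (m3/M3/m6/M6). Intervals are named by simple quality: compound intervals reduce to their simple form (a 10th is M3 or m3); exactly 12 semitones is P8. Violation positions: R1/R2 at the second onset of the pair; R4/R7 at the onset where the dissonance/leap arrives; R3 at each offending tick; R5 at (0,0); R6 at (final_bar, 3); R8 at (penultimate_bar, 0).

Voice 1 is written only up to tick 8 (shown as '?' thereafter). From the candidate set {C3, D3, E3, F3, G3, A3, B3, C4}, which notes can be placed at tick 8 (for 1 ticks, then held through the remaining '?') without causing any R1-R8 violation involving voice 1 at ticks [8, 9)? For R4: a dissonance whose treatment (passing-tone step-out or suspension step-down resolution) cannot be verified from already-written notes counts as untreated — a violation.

C3: violates R2
D3: violates R4
E3: legal
F3: violates R4
G3: legal
A3: legal
B3: violates R4
C4: legal

{A3, C4, E3, G3}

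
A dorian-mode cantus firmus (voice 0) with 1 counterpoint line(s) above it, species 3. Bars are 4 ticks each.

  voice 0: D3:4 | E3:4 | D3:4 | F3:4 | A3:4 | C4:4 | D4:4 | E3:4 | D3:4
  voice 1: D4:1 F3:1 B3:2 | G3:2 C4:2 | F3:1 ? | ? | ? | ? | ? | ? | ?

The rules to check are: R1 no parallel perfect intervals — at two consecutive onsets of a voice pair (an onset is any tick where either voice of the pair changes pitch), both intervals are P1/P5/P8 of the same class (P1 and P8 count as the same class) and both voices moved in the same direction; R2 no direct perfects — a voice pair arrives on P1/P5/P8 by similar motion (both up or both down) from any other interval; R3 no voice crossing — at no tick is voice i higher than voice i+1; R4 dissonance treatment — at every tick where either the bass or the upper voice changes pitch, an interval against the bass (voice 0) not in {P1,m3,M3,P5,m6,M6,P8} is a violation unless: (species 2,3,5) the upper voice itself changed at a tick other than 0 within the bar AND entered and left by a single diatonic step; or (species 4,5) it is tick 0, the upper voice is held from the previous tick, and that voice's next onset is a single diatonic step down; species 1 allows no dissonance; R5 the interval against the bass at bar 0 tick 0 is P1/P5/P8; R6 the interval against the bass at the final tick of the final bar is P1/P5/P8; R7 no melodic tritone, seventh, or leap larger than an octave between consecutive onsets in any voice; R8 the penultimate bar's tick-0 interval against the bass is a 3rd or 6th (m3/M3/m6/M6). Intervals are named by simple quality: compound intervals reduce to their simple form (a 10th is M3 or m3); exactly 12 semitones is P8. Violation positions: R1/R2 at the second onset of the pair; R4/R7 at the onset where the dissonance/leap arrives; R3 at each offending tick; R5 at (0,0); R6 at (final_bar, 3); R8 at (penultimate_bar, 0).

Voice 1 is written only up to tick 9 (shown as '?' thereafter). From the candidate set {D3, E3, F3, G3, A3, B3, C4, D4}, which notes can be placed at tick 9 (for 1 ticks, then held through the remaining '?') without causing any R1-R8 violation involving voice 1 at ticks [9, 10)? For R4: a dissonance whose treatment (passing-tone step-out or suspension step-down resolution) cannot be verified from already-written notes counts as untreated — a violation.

{A3, D3, D4, F3}

D3: legal
E3: violates R4
F3: legal
G3: violates R4
A3: legal
B3: violates R7
C4: violates R4
D4: legal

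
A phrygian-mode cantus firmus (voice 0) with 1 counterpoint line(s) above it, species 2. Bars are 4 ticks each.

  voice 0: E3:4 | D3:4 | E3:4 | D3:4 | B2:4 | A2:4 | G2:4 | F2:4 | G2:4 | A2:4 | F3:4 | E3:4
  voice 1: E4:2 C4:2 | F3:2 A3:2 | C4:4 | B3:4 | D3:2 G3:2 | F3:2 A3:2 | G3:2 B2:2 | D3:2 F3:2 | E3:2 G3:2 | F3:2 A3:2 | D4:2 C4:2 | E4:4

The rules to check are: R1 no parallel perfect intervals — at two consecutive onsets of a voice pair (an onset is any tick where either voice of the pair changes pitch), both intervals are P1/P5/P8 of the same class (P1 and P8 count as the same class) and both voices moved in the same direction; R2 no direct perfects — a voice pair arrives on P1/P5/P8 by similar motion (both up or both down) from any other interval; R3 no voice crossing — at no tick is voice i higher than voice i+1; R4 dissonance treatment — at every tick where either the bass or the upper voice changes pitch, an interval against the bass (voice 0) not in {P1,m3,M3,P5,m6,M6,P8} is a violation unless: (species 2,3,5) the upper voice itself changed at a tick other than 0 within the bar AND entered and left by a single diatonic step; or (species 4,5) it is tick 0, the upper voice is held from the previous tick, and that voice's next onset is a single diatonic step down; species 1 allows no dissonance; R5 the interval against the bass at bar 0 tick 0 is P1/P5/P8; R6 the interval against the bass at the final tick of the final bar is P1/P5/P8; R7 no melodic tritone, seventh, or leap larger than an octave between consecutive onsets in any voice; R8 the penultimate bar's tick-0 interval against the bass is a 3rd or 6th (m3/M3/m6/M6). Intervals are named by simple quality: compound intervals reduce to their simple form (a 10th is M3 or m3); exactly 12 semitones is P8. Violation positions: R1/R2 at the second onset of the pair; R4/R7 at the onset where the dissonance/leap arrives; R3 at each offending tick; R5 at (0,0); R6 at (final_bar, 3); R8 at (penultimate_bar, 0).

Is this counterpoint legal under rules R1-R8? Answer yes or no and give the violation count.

No (1 violations)

bar 0: v0=E3 v1=E4 (P8)
bar 1: v0=D3 v1=F3 (m3)
bar 2: v0=E3 v1=C4 (m6)
bar 3: v0=D3 v1=B3 (M6)
bar 4: v0=B2 v1=D3 (m3)
bar 5: v0=A2 v1=F3 (m6)
bar 6: v0=G2 v1=G3 (P8)
bar 7: v0=F2 v1=D3 (M6)
bar 8: v0=G2 v1=E3 (M6)
bar 9: v0=A2 v1=F3 (m6)
bar 10: v0=F3 v1=D4 (M6)
bar 11: v0=E3 v1=E4 (P8)
  R1 @ bar6.0: A2/A3 P8 -> G2/G3 P8 similar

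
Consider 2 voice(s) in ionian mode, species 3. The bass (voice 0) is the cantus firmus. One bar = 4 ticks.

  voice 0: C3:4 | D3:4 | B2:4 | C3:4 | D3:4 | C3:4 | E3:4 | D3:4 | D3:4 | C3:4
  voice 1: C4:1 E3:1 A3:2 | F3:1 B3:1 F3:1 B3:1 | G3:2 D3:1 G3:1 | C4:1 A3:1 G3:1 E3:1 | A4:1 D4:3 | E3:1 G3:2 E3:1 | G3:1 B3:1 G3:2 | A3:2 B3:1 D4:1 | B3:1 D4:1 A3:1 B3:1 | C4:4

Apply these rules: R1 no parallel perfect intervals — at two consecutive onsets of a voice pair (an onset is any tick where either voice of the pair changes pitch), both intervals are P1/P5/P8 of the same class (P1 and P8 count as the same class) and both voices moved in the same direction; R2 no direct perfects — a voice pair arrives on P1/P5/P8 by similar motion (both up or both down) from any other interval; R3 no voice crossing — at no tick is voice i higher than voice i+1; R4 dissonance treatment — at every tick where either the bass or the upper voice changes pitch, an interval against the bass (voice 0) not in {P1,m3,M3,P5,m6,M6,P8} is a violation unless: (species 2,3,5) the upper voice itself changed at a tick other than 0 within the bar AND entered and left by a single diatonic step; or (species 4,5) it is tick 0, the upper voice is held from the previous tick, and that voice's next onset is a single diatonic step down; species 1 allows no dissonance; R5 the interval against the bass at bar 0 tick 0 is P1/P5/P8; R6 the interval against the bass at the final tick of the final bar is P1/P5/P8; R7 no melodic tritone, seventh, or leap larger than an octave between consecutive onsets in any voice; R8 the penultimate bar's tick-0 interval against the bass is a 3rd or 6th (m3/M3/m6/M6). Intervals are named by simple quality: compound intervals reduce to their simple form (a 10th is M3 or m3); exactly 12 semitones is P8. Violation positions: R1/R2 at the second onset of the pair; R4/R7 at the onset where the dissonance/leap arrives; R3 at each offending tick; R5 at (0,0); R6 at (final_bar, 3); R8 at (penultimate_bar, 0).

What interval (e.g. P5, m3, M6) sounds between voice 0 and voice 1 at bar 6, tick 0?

voice 0=E3 voice 1=G3 -> m3

m3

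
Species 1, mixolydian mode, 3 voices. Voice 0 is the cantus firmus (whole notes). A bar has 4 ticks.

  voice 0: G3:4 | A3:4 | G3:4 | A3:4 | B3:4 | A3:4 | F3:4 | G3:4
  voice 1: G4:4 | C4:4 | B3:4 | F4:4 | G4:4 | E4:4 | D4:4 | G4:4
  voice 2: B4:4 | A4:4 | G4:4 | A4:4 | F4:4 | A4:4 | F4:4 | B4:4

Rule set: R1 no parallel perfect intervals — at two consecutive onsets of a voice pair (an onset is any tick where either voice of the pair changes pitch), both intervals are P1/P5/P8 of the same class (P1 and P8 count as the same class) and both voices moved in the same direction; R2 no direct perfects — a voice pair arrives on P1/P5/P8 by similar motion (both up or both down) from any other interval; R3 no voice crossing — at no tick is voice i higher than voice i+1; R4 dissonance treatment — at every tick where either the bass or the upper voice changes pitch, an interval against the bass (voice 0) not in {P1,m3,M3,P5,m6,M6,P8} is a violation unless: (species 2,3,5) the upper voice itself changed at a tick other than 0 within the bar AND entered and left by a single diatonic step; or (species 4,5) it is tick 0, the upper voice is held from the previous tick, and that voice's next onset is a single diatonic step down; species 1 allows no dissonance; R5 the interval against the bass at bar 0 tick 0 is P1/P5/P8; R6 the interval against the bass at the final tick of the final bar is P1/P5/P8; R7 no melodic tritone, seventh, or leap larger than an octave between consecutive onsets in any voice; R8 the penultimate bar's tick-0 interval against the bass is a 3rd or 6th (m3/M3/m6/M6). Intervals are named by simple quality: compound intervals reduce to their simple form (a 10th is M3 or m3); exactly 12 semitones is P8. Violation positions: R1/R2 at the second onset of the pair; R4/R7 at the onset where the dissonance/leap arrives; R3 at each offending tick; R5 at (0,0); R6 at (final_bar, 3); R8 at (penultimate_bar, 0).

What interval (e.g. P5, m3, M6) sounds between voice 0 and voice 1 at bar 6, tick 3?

M6

voice 0=F3 voice 1=D4 -> M6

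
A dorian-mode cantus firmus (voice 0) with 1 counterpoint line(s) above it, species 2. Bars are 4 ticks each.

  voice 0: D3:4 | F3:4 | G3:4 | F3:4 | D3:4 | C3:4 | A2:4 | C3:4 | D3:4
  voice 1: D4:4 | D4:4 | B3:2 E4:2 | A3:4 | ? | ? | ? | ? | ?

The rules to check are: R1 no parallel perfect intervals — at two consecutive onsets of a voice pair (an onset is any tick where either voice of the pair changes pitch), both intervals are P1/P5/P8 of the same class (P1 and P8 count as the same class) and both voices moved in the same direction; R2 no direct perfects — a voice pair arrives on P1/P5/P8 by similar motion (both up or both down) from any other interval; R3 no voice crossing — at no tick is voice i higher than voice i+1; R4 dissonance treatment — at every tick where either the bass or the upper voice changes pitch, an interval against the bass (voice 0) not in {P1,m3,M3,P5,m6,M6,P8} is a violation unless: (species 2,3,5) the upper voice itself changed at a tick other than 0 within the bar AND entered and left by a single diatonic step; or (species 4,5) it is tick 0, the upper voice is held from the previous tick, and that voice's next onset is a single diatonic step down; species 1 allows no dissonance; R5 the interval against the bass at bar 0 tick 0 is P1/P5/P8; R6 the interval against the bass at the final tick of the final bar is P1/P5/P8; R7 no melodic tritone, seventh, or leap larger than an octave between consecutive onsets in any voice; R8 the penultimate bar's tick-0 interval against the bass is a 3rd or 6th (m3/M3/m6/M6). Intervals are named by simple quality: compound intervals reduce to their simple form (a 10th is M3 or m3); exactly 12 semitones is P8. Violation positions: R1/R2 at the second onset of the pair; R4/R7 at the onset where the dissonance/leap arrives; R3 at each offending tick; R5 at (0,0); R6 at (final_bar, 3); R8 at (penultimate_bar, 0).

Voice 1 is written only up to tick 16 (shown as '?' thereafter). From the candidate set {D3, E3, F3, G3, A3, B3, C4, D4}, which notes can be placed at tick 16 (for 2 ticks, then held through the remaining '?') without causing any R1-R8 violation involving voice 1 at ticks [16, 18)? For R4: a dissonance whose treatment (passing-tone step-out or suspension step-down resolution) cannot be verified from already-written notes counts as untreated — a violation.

{A3, B3, D4, F3}

D3: violates R2
E3: violates R4
F3: legal
G3: violates R4
A3: legal
B3: legal
C4: violates R4
D4: legal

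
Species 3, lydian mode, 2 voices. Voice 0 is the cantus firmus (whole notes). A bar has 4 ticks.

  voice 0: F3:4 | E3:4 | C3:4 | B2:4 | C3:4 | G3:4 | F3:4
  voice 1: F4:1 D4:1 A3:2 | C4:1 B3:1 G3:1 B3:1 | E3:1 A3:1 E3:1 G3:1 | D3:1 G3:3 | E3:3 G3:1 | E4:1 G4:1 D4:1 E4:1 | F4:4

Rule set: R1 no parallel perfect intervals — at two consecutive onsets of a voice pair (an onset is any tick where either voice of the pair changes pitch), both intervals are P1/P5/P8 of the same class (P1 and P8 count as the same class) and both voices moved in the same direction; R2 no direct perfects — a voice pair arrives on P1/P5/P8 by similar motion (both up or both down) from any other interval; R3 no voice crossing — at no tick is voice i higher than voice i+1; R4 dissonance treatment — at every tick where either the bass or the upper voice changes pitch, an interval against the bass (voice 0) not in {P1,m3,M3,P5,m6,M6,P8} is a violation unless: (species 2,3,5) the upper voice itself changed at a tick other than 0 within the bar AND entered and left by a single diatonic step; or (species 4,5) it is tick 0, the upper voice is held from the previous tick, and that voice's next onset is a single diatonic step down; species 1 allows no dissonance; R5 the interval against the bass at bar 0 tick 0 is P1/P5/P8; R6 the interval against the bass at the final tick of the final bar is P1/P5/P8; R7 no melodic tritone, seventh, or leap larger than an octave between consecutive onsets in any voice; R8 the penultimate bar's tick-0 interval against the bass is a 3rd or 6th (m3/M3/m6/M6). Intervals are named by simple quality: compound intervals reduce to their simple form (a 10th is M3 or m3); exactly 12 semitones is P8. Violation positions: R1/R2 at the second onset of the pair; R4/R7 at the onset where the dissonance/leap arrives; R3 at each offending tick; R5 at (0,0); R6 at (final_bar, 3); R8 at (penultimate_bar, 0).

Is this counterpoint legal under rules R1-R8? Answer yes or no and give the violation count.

Yes (0 violations)

bar 0: v0=F3 v1=F4 (P8)
bar 1: v0=E3 v1=C4 (m6)
bar 2: v0=C3 v1=E3 (M3)
bar 3: v0=B2 v1=D3 (m3)
bar 4: v0=C3 v1=E3 (M3)
bar 5: v0=G3 v1=E4 (M6)
bar 6: v0=F3 v1=F4 (P8)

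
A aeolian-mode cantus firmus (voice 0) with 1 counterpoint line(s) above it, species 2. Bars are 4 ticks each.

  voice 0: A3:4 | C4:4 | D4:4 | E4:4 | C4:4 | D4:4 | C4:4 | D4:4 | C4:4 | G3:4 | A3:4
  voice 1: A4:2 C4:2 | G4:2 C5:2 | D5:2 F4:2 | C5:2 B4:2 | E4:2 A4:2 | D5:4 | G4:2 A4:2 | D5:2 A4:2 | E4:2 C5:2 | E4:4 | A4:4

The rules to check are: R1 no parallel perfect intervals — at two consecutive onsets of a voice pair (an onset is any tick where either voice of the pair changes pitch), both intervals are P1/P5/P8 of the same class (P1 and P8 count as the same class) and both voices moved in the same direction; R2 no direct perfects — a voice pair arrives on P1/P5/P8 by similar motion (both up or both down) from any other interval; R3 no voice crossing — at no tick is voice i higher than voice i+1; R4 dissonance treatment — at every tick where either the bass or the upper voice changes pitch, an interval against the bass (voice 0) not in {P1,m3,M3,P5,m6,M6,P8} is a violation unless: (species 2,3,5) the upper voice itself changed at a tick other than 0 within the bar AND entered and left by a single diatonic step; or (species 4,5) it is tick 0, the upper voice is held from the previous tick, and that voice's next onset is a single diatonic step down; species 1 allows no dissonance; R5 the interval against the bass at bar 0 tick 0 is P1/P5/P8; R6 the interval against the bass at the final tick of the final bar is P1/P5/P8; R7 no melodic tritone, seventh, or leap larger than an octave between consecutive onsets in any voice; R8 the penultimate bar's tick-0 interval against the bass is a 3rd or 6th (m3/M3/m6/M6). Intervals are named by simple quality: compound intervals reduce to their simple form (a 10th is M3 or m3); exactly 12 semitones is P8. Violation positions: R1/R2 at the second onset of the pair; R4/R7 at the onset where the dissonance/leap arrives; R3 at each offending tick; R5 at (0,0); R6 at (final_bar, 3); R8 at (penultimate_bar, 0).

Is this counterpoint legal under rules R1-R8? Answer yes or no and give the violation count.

bar 0: v0=A3 v1=A4 (P8)
bar 1: v0=C4 v1=G4 (P5)
bar 2: v0=D4 v1=D5 (P8)
bar 3: v0=E4 v1=C5 (m6)
bar 4: v0=C4 v1=E4 (M3)
bar 5: v0=D4 v1=D5 (P8)
bar 6: v0=C4 v1=G4 (P5)
bar 7: v0=D4 v1=D5 (P8)
bar 8: v0=C4 v1=E4 (M3)
bar 9: v0=G3 v1=E4 (M6)
bar 10: v0=A3 v1=A4 (P8)
  R2 @ bar1.0: A3/C4 m3 -> C4/G4 P5 similar
  R1 @ bar2.0: C4/C5 P8 -> D4/D5 P8 similar
  R2 @ bar5.0: C4/A4 M6 -> D4/D5 P8 similar
  R2 @ bar6.0: D4/D5 P8 -> C4/G4 P5 similar
  R2 @ bar7.0: C4/A4 M6 -> D4/D5 P8 similar
  R2 @ bar10.0: G3/E4 M6 -> A3/A4 P8 similar

No (6 violations)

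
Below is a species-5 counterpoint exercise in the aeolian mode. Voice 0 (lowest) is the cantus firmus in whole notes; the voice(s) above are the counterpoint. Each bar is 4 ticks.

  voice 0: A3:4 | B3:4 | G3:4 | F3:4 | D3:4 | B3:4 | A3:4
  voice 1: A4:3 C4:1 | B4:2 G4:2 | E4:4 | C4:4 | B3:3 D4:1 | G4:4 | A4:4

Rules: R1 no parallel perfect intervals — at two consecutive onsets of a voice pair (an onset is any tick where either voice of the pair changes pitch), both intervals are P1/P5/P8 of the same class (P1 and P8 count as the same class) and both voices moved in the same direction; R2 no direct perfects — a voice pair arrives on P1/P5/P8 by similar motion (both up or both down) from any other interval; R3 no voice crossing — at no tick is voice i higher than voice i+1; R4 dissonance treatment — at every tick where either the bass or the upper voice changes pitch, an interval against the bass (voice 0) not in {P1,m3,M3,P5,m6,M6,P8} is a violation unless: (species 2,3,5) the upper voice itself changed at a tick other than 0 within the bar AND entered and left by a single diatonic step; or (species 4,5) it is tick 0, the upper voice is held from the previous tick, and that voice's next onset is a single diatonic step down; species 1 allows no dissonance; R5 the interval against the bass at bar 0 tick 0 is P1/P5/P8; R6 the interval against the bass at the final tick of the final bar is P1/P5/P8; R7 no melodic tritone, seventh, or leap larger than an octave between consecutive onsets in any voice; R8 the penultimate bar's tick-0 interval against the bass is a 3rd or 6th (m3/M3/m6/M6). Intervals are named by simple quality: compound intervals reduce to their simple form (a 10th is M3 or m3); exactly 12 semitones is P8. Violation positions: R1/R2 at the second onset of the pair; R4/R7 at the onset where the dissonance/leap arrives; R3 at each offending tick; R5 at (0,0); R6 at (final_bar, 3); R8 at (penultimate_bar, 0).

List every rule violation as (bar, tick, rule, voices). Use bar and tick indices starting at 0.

bar 0: v0=A3 v1=A4 downbeat P8
bar 1: v0=B3 v1=B4 downbeat P8
bar 2: v0=G3 v1=E4 downbeat M6
bar 3: v0=F3 v1=C4 downbeat P5
bar 4: v0=D3 v1=B3 downbeat M6
bar 5: v0=B3 v1=G4 downbeat m6
bar 6: v0=A3 v1=A4 downbeat P8
  -> R2 @ bar 1 tick 0 v(0, 1): A3/C4 m3 -> B3/B4 P8 similar
  -> R7 @ bar 1 tick 0 v(1,): C4->B4 leap 11st
  -> R2 @ bar 3 tick 0 v(0, 1): G3/E4 M6 -> F3/C4 P5 similar

(1, 0, R2, (0, 1))
(1, 0, R7, (1,))
(3, 0, R2, (0, 1))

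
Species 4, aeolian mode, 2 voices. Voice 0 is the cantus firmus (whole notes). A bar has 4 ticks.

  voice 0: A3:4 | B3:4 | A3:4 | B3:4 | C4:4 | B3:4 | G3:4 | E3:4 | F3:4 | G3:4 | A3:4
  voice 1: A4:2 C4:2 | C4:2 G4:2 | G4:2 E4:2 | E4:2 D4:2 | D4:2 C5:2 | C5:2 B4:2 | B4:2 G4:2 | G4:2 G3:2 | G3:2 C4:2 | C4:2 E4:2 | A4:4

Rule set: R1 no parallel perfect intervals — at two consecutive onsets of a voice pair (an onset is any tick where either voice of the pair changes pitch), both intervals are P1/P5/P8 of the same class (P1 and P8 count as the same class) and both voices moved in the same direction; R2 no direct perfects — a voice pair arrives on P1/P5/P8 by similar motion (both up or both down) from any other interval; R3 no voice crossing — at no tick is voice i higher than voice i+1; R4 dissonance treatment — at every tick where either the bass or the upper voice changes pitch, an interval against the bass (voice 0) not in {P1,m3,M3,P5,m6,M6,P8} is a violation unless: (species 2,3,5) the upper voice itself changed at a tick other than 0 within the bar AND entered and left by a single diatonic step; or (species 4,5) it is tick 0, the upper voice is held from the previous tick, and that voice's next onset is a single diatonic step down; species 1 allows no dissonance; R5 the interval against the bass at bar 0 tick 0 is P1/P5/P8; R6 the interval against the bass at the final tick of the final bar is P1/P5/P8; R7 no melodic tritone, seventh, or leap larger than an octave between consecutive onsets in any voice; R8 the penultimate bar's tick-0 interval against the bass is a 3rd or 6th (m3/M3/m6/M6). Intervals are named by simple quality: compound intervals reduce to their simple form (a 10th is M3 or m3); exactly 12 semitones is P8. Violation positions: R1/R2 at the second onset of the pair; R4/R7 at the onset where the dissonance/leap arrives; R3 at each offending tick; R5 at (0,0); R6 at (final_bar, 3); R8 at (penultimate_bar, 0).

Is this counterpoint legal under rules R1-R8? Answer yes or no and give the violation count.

bar 0: v0=A3 v1=A4 (P8)
bar 1: v0=B3 v1=C4 (m2)
bar 2: v0=A3 v1=G4 (m7)
bar 3: v0=B3 v1=E4 (P4)
bar 4: v0=C4 v1=D4 (M2)
bar 5: v0=B3 v1=C5 (m2)
bar 6: v0=G3 v1=B4 (M3)
bar 7: v0=E3 v1=G4 (m3)
bar 8: v0=F3 v1=G3 (M2)
bar 9: v0=G3 v1=C4 (P4)
bar 10: v0=A3 v1=A4 (P8)
  R4 @ bar1.0: B3/C4 m2 untreated
  R4 @ bar2.0: A3/G4 m7 untreated
  R4 @ bar4.0: C4/D4 M2 untreated
  R7 @ bar4.2: D4->C5 leap 10st
  R4 @ bar8.0: F3/G3 M2 untreated
  R4 @ bar9.0: G3/C4 P4 untreated
  R8 @ bar9.0: penult P4 not 3rd/6th
  R2 @ bar10.0: G3/E4 M6 -> A3/A4 P8 similar

No (8 violations)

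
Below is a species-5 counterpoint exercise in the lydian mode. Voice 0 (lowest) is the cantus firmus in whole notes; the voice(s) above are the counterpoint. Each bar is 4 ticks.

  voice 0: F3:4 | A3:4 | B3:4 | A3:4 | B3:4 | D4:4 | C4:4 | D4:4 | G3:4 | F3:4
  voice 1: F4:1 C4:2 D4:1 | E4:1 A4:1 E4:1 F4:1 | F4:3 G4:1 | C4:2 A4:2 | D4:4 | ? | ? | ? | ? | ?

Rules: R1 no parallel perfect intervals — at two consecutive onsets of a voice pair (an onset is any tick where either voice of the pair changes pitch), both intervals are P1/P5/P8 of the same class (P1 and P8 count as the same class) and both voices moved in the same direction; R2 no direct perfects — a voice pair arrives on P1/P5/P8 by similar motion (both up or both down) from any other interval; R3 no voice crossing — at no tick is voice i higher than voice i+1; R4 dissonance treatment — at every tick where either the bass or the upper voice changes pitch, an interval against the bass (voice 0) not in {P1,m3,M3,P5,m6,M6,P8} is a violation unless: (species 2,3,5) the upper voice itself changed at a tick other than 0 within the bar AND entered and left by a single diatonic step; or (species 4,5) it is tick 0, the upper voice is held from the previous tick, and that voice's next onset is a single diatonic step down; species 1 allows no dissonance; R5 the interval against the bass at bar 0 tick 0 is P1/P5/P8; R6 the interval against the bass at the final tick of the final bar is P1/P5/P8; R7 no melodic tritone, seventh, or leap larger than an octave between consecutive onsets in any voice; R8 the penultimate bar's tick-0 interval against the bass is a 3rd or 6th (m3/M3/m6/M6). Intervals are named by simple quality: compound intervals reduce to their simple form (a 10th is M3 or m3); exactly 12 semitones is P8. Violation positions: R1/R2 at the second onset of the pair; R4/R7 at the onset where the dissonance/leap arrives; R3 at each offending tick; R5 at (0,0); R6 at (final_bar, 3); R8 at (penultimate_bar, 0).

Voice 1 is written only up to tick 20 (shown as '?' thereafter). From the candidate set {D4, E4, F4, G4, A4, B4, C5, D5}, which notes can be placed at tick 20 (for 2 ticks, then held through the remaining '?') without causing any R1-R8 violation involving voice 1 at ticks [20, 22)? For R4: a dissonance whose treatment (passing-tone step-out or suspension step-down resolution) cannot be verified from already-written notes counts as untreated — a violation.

{B4, D4, F4}

D4: legal
E4: violates R4
F4: legal
G4: violates R4
A4: violates R2
B4: legal
C5: violates R4,R7
D5: violates R2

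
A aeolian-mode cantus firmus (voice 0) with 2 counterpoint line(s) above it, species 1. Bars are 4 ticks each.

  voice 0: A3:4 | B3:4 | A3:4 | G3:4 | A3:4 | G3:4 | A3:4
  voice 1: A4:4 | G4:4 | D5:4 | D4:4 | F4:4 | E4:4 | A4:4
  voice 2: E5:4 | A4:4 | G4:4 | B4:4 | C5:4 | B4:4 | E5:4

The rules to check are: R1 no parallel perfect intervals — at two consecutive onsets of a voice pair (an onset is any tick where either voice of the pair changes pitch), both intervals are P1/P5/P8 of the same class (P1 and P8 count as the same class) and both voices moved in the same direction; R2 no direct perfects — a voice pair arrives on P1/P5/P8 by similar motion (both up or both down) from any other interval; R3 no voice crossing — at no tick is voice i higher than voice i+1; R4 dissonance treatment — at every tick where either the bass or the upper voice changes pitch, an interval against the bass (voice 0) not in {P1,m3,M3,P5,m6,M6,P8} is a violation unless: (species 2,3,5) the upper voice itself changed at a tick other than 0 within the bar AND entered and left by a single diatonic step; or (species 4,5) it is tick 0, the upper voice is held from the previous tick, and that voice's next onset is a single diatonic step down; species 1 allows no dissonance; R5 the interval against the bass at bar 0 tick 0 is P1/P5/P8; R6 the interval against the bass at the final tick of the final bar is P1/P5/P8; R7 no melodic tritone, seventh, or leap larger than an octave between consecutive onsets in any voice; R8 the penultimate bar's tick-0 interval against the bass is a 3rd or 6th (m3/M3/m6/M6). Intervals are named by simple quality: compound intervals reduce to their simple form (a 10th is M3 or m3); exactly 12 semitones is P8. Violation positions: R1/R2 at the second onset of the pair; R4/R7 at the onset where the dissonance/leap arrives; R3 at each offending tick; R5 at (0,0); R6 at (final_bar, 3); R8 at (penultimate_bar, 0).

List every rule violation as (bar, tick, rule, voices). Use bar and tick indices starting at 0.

(1, 0, R4, (0, 2))
(2, 0, R3, (1, 2))
(2, 0, R4, (0, 1))
(2, 0, R4, (0, 2))
(2, 1, R3, (1, 2))
(2, 2, R3, (1, 2))
(2, 3, R3, (1, 2))
(3, 0, R2, (0, 1))
(4, 0, R2, (1, 2))
(5, 0, R1, (1, 2))
(6, 0, R1, (1, 2))
(6, 0, R2, (0, 1))
(6, 0, R2, (0, 2))

bar 0: v0=A3 v1=A4 v2=E5 downbeat P5
bar 1: v0=B3 v1=G4 v2=A4 downbeat m7
bar 2: v0=A3 v1=D5 v2=G4 downbeat m7
bar 3: v0=G3 v1=D4 v2=B4 downbeat M3
bar 4: v0=A3 v1=F4 v2=C5 downbeat m3
bar 5: v0=G3 v1=E4 v2=B4 downbeat M3
bar 6: v0=A3 v1=A4 v2=E5 downbeat P5
  -> R4 @ bar 1 tick 0 v(0, 2): B3/A4 m7 untreated
  -> R3 @ bar 2 tick 0 v(1, 2): D5 above G4
  -> R4 @ bar 2 tick 0 v(0, 1): A3/D5 P4 untreated
  -> R4 @ bar 2 tick 0 v(0, 2): A3/G4 m7 untreated
  -> R3 @ bar 2 tick 1 v(1, 2): D5 above G4
  -> R3 @ bar 2 tick 2 v(1, 2): D5 above G4
  -> R3 @ bar 2 tick 3 v(1, 2): D5 above G4
  -> R2 @ bar 3 tick 0 v(0, 1): A3/D5 P4 -> G3/D4 P5 similar
  -> R2 @ bar 4 tick 0 v(1, 2): D4/B4 M6 -> F4/C5 P5 similar
  -> R1 @ bar 5 tick 0 v(1, 2): F4/C5 P5 -> E4/B4 P5 similar
  -> R1 @ bar 6 tick 0 v(1, 2): E4/B4 P5 -> A4/E5 P5 similar
  -> R2 @ bar 6 tick 0 v(0, 1): G3/E4 M6 -> A3/A4 P8 similar
  -> R2 @ bar 6 tick 0 v(0, 2): G3/B4 M3 -> A3/E5 P5 similar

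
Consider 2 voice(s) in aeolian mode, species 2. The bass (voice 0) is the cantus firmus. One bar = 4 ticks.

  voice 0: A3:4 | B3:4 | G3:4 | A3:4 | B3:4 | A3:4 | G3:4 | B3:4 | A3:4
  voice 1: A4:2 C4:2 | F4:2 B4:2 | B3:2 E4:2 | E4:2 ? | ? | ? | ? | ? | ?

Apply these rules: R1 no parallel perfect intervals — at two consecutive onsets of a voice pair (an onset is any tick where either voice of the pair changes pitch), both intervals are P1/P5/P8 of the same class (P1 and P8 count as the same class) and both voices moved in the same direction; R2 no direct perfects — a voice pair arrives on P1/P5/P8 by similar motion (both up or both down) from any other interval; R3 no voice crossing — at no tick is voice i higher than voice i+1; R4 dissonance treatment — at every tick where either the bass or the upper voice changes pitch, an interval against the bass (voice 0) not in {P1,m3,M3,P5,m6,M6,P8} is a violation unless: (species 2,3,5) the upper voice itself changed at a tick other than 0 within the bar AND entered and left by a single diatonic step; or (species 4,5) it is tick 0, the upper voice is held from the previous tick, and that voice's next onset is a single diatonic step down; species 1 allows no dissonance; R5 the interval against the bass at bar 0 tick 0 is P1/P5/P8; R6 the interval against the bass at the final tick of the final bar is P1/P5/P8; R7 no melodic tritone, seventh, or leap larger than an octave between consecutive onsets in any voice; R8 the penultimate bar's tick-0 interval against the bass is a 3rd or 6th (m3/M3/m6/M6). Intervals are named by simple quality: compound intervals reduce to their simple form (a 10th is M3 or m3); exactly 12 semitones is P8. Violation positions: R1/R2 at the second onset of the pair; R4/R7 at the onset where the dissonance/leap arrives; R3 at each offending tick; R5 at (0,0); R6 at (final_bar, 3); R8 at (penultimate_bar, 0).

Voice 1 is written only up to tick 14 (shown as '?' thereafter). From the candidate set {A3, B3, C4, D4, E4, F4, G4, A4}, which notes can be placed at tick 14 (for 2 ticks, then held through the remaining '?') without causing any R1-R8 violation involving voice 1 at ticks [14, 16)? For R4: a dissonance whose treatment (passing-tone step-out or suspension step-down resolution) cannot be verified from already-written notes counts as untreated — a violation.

{A3, A4, C4, E4, F4}

A3: legal
B3: violates R4
C4: legal
D4: violates R4
E4: legal
F4: legal
G4: violates R4
A4: legal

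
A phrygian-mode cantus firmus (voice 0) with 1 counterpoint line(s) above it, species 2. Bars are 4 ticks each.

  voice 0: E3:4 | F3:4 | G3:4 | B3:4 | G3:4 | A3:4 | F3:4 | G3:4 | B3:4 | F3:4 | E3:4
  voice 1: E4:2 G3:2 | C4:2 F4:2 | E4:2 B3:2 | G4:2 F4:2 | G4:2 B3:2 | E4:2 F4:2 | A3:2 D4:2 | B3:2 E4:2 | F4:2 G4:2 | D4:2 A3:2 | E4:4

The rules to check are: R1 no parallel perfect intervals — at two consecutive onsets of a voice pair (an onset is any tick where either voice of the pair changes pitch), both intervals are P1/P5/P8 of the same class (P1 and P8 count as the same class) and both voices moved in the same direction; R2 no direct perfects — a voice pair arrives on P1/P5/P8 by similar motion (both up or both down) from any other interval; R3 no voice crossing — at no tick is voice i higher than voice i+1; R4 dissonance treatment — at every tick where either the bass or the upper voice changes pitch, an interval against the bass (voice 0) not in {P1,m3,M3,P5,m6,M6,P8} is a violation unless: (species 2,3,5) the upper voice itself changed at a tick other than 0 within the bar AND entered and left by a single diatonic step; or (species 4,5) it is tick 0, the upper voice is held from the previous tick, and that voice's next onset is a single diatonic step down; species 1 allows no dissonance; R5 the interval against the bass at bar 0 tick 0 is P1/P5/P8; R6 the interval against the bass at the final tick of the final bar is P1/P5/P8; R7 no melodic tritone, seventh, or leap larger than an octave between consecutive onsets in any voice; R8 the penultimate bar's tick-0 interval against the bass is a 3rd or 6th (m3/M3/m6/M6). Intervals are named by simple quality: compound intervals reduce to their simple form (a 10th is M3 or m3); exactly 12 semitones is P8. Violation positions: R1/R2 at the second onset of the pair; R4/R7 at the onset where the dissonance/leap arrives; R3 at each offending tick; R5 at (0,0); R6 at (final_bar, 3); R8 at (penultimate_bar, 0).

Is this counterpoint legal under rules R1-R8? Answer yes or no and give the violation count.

No (4 violations)

bar 0: v0=E3 v1=E4 (P8)
bar 1: v0=F3 v1=C4 (P5)
bar 2: v0=G3 v1=E4 (M6)
bar 3: v0=B3 v1=G4 (m6)
bar 4: v0=G3 v1=G4 (P8)
bar 5: v0=A3 v1=E4 (P5)
bar 6: v0=F3 v1=A3 (M3)
bar 7: v0=G3 v1=B3 (M3)
bar 8: v0=B3 v1=F4 (TT)
bar 9: v0=F3 v1=D4 (M6)
bar 10: v0=E3 v1=E4 (P8)
  R2 @ bar1.0: E3/G3 m3 -> F3/C4 P5 similar
  R2 @ bar5.0: G3/B3 M3 -> A3/E4 P5 similar
  R4 @ bar8.0: B3/F4 TT untreated
  R7 @ bar9.0: B3->F3 leap 6st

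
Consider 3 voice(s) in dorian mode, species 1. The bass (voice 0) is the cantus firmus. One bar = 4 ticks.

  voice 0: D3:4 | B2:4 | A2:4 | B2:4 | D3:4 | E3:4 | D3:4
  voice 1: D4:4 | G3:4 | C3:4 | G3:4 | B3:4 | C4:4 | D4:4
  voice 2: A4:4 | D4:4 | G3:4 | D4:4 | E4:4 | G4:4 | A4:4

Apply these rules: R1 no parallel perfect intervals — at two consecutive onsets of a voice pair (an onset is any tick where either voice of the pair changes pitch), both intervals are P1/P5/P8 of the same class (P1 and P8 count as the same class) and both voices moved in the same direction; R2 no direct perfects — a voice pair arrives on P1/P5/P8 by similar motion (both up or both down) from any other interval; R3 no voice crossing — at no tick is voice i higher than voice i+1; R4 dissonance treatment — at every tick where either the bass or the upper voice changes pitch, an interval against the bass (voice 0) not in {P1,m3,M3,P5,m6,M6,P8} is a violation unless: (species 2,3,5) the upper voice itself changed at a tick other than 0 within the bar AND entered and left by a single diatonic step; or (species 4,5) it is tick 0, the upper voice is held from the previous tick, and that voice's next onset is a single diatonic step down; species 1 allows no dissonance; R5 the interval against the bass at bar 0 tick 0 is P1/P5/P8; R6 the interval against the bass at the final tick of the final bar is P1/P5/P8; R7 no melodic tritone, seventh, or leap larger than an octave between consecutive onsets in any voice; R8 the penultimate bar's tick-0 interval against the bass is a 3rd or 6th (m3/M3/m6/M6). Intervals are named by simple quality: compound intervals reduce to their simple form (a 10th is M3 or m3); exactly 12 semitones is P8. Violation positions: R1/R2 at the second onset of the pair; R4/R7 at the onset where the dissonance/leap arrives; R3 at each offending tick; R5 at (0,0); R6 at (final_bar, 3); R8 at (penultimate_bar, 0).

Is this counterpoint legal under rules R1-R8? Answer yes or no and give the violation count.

No (7 violations)

bar 0: v0=D3 v1=D4 v2=A4 (P5)
bar 1: v0=B2 v1=G3 v2=D4 (m3)
bar 2: v0=A2 v1=C3 v2=G3 (m7)
bar 3: v0=B2 v1=G3 v2=D4 (m3)
bar 4: v0=D3 v1=B3 v2=E4 (M2)
bar 5: v0=E3 v1=C4 v2=G4 (m3)
bar 6: v0=D3 v1=D4 v2=A4 (P5)
  R1 @ bar1.0: D4/A4 P5 -> G3/D4 P5 similar
  R1 @ bar2.0: G3/D4 P5 -> C3/G3 P5 similar
  R4 @ bar2.0: A2/G3 m7 untreated
  R1 @ bar3.0: C3/G3 P5 -> G3/D4 P5 similar
  R4 @ bar4.0: D3/E4 M2 untreated
  R2 @ bar5.0: B3/E4 P4 -> C4/G4 P5 similar
  R1 @ bar6.0: C4/G4 P5 -> D4/A4 P5 similar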